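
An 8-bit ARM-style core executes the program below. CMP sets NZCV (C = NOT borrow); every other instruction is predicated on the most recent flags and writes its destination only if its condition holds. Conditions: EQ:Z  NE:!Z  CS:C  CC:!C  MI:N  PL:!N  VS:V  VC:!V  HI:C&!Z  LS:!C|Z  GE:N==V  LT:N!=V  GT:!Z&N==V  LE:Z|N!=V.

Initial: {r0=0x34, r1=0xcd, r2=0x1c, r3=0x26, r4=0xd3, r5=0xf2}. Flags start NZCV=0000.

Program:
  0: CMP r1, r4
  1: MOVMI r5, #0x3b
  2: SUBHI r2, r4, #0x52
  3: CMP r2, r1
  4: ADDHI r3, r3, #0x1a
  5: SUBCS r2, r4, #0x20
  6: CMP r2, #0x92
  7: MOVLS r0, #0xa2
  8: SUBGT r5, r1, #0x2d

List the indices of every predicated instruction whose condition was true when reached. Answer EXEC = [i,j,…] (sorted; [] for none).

0: ✓ CMP  NZCV=1000
1: ✓ MOVMI  r5←0x3b
2: · SUBHI
3: ✓ CMP  NZCV=0000
4: · ADDHI
5: · SUBCS
6: ✓ CMP  NZCV=1001
7: ✓ MOVLS  r0←0xa2
8: ✓ SUBGT  r5←0xa0

EXEC = [1,7,8]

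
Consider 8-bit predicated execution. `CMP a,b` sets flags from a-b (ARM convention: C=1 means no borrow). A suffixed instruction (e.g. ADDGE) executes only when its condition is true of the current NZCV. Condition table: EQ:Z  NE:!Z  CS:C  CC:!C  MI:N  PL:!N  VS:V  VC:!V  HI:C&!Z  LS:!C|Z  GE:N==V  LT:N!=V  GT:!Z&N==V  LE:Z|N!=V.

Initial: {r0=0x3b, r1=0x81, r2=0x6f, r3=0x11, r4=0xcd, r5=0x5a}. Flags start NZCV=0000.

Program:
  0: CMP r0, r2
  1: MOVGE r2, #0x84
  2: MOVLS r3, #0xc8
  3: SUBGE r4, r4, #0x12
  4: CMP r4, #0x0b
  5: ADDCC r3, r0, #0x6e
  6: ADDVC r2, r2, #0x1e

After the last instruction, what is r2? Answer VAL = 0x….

VAL = 0x8d

[0] flags=1000 → (cmp)
[1] flags=1000 GE?F → skip
[2] flags=1000 LS?T → r3=0xc8
[3] flags=1000 GE?F → skip
[4] flags=1010 → (cmp)
[5] flags=1010 CC?F → skip
[6] flags=1010 VC?T → r2=0x8d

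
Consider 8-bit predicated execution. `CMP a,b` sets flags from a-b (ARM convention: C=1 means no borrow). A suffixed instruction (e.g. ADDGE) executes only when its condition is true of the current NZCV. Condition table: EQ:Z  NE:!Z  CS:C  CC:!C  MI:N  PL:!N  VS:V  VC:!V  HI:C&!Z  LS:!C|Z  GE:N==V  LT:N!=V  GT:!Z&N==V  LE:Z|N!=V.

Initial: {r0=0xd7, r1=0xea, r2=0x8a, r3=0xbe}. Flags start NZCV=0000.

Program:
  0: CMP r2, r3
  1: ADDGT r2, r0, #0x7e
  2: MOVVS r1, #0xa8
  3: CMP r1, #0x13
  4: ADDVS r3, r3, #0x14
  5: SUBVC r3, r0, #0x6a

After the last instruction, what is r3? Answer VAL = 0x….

0: ✓ CMP  NZCV=1000
1: · ADDGT
2: · MOVVS
3: ✓ CMP  NZCV=1010
4: · ADDVS
5: ✓ SUBVC  r3←0x6d

VAL = 0x6d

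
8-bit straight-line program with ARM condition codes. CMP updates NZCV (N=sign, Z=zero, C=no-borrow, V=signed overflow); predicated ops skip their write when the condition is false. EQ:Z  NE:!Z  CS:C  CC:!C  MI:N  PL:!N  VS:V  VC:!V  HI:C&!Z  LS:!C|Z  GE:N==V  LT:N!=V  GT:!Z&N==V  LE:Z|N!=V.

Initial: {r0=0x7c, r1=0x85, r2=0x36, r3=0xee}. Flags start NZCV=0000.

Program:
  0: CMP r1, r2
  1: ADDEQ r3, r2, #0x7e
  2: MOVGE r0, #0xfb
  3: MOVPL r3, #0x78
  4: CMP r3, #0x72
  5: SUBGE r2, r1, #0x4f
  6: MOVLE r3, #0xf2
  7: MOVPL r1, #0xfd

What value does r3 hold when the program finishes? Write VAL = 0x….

[0] flags=0011 → (cmp)
[1] flags=0011 EQ?F → skip
[2] flags=0011 GE?F → skip
[3] flags=0011 PL?T → r3=0x78
[4] flags=0010 → (cmp)
[5] flags=0010 GE?T → r2=0x36
[6] flags=0010 LE?F → skip
[7] flags=0010 PL?T → r1=0xfd

VAL = 0x78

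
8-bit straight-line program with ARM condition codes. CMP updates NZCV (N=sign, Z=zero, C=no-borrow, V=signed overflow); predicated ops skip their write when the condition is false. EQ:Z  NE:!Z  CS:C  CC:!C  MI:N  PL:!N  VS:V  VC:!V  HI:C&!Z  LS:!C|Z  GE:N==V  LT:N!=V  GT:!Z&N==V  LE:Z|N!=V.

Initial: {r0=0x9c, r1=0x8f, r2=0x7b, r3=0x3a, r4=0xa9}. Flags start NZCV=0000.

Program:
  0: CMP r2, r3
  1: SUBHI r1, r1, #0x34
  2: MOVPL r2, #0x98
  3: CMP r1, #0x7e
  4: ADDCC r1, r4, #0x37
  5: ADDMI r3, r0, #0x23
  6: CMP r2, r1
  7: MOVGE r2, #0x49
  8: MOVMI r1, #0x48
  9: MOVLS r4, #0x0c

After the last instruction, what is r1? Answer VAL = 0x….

VAL = 0x48

[0] flags=0010 → (cmp)
[1] flags=0010 HI?T → r1=0x5b
[2] flags=0010 PL?T → r2=0x98
[3] flags=1000 → (cmp)
[4] flags=1000 CC?T → r1=0xe0
[5] flags=1000 MI?T → r3=0xbf
[6] flags=1000 → (cmp)
[7] flags=1000 GE?F → skip
[8] flags=1000 MI?T → r1=0x48
[9] flags=1000 LS?T → r4=0x0c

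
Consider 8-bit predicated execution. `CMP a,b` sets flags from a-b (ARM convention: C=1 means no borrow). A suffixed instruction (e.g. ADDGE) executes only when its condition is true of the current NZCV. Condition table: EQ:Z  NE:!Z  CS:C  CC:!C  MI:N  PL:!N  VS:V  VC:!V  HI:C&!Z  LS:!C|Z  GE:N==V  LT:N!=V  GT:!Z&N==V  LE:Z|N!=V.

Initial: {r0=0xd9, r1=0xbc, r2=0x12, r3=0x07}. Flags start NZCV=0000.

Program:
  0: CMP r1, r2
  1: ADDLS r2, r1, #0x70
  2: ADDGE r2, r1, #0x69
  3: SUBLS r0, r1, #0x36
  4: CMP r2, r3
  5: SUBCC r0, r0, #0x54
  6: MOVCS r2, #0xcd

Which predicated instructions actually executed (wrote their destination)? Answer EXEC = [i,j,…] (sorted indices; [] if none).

0: ✓ CMP  NZCV=1010
1: · ADDLS
2: · ADDGE
3: · SUBLS
4: ✓ CMP  NZCV=0010
5: · SUBCC
6: ✓ MOVCS  r2←0xcd

EXEC = [6]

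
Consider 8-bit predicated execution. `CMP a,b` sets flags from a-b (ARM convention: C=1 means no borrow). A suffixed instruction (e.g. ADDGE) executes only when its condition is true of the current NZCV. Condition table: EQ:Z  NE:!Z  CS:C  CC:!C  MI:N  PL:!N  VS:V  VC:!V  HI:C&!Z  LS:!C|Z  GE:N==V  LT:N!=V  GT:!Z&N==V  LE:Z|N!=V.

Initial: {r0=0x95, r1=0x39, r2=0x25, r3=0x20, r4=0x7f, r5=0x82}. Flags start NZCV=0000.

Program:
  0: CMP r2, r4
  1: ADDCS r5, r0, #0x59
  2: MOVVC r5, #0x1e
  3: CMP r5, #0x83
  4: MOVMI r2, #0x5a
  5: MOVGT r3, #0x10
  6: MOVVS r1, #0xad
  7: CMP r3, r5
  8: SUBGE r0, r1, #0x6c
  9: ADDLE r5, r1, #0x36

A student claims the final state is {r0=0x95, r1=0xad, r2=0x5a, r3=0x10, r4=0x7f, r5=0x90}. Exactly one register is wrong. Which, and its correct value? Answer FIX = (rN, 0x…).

0: ✓ CMP  NZCV=1000
1: · ADDCS
2: ✓ MOVVC  r5←0x1e
3: ✓ CMP  NZCV=1001
4: ✓ MOVMI  r2←0x5a
5: ✓ MOVGT  r3←0x10
6: ✓ MOVVS  r1←0xad
7: ✓ CMP  NZCV=1000
8: · SUBGE
9: ✓ ADDLE  r5←0xe3

FIX = (r5, 0xe3)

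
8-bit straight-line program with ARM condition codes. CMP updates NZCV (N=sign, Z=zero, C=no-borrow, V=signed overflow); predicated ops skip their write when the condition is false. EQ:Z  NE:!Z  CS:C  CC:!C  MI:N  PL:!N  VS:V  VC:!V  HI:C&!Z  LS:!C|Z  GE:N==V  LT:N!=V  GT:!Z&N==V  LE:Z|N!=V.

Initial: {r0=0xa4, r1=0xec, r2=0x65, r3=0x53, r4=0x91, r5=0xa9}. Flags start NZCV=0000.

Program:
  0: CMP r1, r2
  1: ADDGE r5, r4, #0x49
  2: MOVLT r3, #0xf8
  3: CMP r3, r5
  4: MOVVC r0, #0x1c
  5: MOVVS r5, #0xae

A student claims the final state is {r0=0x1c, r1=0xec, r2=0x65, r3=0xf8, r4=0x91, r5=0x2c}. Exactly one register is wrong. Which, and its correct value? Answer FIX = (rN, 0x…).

[0] flags=1010 → (cmp)
[1] flags=1010 GE?F → skip
[2] flags=1010 LT?T → r3=0xf8
[3] flags=0010 → (cmp)
[4] flags=0010 VC?T → r0=0x1c
[5] flags=0010 VS?F → skip

FIX = (r5, 0xa9)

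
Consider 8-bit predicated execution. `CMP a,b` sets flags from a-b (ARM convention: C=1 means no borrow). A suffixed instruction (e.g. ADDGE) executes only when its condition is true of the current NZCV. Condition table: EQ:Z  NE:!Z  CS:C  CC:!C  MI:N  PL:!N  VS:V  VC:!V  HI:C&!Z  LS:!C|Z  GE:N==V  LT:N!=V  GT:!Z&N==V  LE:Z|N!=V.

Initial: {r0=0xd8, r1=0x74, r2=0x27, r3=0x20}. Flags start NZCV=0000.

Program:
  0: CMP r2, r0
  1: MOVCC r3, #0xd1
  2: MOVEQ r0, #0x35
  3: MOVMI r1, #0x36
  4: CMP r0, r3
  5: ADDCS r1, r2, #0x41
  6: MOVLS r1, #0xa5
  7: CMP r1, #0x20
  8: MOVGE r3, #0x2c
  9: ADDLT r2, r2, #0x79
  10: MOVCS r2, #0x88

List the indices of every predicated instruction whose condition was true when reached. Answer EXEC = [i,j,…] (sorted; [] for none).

[0] flags=0000 → (cmp)
[1] flags=0000 CC?T → r3=0xd1
[2] flags=0000 EQ?F → skip
[3] flags=0000 MI?F → skip
[4] flags=0010 → (cmp)
[5] flags=0010 CS?T → r1=0x68
[6] flags=0010 LS?F → skip
[7] flags=0010 → (cmp)
[8] flags=0010 GE?T → r3=0x2c
[9] flags=0010 LT?F → skip
[10] flags=0010 CS?T → r2=0x88

EXEC = [1,5,8,10]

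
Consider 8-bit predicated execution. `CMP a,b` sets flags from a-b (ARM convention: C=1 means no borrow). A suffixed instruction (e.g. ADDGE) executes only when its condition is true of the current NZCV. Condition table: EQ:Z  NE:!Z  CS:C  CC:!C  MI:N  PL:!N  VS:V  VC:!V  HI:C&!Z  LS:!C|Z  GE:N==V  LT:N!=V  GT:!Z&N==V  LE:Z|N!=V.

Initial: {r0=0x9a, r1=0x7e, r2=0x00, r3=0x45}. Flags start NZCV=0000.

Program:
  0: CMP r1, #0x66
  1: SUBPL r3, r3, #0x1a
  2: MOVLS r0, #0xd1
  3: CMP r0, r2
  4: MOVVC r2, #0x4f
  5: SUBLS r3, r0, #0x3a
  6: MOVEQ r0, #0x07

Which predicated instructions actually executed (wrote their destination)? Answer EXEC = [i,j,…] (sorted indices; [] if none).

[0] flags=0010 → (cmp)
[1] flags=0010 PL?T → r3=0x2b
[2] flags=0010 LS?F → skip
[3] flags=1010 → (cmp)
[4] flags=1010 VC?T → r2=0x4f
[5] flags=1010 LS?F → skip
[6] flags=1010 EQ?F → skip

EXEC = [1,4]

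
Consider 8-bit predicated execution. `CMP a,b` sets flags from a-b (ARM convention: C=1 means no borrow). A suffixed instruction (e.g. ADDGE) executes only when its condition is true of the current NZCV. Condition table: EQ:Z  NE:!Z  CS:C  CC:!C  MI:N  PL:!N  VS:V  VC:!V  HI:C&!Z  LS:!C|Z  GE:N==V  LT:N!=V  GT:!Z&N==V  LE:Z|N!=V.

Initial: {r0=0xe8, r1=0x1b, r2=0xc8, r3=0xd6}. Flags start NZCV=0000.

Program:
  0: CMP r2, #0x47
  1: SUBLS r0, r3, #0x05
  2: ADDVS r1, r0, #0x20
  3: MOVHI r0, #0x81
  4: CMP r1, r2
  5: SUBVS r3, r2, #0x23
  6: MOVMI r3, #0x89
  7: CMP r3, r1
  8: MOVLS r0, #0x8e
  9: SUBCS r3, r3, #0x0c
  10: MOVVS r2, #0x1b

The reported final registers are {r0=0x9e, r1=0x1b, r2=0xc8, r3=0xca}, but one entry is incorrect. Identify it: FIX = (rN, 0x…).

FIX = (r0, 0x81)

0: ✓ CMP  NZCV=1010
1: · SUBLS
2: · ADDVS
3: ✓ MOVHI  r0←0x81
4: ✓ CMP  NZCV=0000
5: · SUBVS
6: · MOVMI
7: ✓ CMP  NZCV=1010
8: · MOVLS
9: ✓ SUBCS  r3←0xca
10: · MOVVS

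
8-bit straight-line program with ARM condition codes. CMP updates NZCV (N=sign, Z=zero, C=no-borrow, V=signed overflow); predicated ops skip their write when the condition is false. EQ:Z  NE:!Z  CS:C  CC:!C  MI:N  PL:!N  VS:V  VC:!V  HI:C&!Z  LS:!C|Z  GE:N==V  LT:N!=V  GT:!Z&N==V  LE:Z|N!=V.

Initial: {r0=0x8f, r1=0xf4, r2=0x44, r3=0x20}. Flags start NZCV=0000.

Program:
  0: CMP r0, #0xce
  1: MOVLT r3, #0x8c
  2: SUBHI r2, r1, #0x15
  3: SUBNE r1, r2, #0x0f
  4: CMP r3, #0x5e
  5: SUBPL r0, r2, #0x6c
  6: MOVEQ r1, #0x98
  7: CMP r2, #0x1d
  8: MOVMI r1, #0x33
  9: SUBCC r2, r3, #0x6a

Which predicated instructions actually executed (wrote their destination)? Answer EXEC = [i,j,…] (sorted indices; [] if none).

0: ✓ CMP  NZCV=1000
1: ✓ MOVLT  r3←0x8c
2: · SUBHI
3: ✓ SUBNE  r1←0x35
4: ✓ CMP  NZCV=0011
5: ✓ SUBPL  r0←0xd8
6: · MOVEQ
7: ✓ CMP  NZCV=0010
8: · MOVMI
9: · SUBCC

EXEC = [1,3,5]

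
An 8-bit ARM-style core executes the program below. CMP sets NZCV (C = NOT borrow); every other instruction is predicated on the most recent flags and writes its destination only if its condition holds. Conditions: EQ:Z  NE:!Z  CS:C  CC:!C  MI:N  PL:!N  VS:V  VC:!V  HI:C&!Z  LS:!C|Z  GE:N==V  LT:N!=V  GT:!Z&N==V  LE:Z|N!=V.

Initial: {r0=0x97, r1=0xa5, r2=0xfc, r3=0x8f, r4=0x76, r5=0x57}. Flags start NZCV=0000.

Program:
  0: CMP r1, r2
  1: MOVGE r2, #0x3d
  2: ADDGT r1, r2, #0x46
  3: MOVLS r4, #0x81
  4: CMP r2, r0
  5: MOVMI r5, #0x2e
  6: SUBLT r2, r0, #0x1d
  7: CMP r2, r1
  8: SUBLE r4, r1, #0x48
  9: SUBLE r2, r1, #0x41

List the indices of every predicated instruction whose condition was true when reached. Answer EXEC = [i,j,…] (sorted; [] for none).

EXEC = [3]

0: ✓ CMP  NZCV=1000
1: · MOVGE
2: · ADDGT
3: ✓ MOVLS  r4←0x81
4: ✓ CMP  NZCV=0010
5: · MOVMI
6: · SUBLT
7: ✓ CMP  NZCV=0010
8: · SUBLE
9: · SUBLE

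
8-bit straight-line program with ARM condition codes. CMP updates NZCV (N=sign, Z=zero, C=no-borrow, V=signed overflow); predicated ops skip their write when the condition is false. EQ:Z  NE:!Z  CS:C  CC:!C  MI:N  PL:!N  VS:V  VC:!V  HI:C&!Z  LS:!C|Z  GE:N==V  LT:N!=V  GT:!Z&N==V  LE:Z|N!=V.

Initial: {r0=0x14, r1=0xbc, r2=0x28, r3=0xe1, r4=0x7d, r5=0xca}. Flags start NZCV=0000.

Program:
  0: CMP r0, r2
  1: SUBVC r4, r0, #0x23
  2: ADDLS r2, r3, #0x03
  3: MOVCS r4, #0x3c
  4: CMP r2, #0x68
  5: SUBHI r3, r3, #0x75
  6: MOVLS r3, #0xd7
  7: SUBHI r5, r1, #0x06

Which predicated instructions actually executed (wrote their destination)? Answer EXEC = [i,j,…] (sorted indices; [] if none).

[0] flags=1000 → (cmp)
[1] flags=1000 VC?T → r4=0xf1
[2] flags=1000 LS?T → r2=0xe4
[3] flags=1000 CS?F → skip
[4] flags=0011 → (cmp)
[5] flags=0011 HI?T → r3=0x6c
[6] flags=0011 LS?F → skip
[7] flags=0011 HI?T → r5=0xb6

EXEC = [1,2,5,7]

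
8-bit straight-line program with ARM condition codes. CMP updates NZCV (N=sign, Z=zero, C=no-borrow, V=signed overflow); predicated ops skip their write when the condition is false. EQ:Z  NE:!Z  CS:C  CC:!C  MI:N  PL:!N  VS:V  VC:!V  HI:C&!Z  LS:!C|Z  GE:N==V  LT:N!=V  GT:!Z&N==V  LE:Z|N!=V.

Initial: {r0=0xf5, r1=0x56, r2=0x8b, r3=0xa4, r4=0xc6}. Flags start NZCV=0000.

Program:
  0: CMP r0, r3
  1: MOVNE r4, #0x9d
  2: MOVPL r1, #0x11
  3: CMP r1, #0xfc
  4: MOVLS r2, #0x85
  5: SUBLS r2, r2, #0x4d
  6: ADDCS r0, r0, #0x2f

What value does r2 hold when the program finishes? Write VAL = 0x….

0: ✓ CMP  NZCV=0010
1: ✓ MOVNE  r4←0x9d
2: ✓ MOVPL  r1←0x11
3: ✓ CMP  NZCV=0000
4: ✓ MOVLS  r2←0x85
5: ✓ SUBLS  r2←0x38
6: · ADDCS

VAL = 0x38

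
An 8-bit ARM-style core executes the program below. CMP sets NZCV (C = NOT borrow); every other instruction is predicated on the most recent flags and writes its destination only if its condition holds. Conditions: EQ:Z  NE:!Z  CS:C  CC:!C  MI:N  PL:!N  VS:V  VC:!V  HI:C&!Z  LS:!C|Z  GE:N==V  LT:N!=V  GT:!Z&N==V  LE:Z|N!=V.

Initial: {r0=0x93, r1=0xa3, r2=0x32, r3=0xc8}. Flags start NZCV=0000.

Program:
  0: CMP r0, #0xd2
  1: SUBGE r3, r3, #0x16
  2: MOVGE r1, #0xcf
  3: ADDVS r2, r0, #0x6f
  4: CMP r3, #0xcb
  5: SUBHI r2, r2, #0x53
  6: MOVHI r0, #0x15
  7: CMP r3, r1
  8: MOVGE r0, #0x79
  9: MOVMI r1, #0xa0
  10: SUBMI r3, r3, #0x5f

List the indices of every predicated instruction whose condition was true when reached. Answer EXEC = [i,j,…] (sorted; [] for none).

0: ✓ CMP  NZCV=1000
1: · SUBGE
2: · MOVGE
3: · ADDVS
4: ✓ CMP  NZCV=1000
5: · SUBHI
6: · MOVHI
7: ✓ CMP  NZCV=0010
8: ✓ MOVGE  r0←0x79
9: · MOVMI
10: · SUBMI

EXEC = [8]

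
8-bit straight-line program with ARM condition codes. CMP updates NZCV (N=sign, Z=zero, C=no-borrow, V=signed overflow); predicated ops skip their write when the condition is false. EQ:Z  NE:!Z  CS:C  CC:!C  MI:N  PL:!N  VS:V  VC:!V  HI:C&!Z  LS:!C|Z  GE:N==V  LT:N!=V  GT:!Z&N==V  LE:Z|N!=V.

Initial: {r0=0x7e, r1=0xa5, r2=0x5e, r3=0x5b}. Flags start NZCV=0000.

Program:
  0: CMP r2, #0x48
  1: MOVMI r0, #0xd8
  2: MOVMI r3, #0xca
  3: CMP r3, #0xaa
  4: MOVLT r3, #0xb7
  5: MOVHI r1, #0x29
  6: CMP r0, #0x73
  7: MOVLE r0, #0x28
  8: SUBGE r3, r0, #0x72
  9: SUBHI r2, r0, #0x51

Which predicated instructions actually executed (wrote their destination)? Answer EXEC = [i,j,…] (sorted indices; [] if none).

EXEC = [8,9]

0: ✓ CMP  NZCV=0010
1: · MOVMI
2: · MOVMI
3: ✓ CMP  NZCV=1001
4: · MOVLT
5: · MOVHI
6: ✓ CMP  NZCV=0010
7: · MOVLE
8: ✓ SUBGE  r3←0x0c
9: ✓ SUBHI  r2←0x2d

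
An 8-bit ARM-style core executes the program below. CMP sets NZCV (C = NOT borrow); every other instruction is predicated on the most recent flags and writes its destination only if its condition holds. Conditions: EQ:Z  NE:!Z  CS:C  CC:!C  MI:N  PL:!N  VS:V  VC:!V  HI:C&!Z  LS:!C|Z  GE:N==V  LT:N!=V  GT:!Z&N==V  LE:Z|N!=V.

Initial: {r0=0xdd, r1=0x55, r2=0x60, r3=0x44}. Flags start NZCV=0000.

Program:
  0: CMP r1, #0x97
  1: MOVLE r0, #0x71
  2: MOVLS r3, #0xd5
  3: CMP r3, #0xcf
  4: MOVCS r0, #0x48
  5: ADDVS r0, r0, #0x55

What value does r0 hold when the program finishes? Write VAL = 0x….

0: ✓ CMP  NZCV=1001
1: · MOVLE
2: ✓ MOVLS  r3←0xd5
3: ✓ CMP  NZCV=0010
4: ✓ MOVCS  r0←0x48
5: · ADDVS

VAL = 0x48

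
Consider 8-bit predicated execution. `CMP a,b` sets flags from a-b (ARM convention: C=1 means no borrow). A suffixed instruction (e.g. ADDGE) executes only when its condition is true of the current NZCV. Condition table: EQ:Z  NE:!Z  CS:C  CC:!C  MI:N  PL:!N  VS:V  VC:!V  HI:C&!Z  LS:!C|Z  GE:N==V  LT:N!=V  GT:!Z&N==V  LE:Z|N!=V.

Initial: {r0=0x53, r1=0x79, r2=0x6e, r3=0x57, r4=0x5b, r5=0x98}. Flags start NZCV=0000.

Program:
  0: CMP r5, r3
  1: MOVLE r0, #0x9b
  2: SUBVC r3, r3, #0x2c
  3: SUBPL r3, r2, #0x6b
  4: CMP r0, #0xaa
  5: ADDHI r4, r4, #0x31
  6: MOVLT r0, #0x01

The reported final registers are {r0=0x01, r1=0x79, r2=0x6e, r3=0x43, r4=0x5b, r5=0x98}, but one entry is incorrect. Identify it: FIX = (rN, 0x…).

0: ✓ CMP  NZCV=0011
1: ✓ MOVLE  r0←0x9b
2: · SUBVC
3: ✓ SUBPL  r3←0x03
4: ✓ CMP  NZCV=1000
5: · ADDHI
6: ✓ MOVLT  r0←0x01

FIX = (r3, 0x03)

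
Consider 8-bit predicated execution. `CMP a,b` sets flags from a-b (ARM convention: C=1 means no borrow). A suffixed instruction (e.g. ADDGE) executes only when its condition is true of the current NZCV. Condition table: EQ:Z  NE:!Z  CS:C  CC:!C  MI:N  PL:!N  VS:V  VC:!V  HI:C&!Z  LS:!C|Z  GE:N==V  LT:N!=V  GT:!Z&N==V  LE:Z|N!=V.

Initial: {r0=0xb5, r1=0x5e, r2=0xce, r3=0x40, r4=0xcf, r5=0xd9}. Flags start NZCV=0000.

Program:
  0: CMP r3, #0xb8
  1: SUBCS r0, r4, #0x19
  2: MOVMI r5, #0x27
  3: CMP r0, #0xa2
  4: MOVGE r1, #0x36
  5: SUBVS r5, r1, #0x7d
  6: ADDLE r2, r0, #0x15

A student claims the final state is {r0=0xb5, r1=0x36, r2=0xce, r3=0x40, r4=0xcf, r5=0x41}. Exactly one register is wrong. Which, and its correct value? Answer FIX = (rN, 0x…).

FIX = (r5, 0x27)

[0] flags=1001 → (cmp)
[1] flags=1001 CS?F → skip
[2] flags=1001 MI?T → r5=0x27
[3] flags=0010 → (cmp)
[4] flags=0010 GE?T → r1=0x36
[5] flags=0010 VS?F → skip
[6] flags=0010 LE?F → skip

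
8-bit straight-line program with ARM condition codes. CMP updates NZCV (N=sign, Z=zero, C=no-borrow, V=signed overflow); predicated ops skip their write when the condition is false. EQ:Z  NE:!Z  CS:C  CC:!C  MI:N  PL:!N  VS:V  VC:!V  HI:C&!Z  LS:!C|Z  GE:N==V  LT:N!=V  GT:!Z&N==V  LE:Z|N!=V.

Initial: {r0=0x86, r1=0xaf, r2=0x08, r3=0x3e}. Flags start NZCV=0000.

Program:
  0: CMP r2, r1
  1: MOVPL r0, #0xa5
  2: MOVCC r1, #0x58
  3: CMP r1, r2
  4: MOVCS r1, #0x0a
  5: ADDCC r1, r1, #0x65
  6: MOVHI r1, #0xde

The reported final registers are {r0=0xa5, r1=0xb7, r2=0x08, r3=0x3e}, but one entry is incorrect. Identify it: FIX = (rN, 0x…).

[0] flags=0000 → (cmp)
[1] flags=0000 PL?T → r0=0xa5
[2] flags=0000 CC?T → r1=0x58
[3] flags=0010 → (cmp)
[4] flags=0010 CS?T → r1=0x0a
[5] flags=0010 CC?F → skip
[6] flags=0010 HI?T → r1=0xde

FIX = (r1, 0xde)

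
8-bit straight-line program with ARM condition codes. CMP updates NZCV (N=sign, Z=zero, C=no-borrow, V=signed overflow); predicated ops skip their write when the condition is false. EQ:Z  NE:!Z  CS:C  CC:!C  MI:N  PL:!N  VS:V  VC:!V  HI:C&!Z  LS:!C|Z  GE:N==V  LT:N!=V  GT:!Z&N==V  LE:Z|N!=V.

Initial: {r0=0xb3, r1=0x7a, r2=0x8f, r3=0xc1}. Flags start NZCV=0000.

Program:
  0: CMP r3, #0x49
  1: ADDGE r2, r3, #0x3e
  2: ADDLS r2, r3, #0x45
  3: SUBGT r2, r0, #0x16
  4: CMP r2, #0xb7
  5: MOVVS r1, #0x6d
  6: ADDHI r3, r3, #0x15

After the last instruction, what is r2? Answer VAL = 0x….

0: ✓ CMP  NZCV=0011
1: · ADDGE
2: · ADDLS
3: · SUBGT
4: ✓ CMP  NZCV=1000
5: · MOVVS
6: · ADDHI

VAL = 0x8f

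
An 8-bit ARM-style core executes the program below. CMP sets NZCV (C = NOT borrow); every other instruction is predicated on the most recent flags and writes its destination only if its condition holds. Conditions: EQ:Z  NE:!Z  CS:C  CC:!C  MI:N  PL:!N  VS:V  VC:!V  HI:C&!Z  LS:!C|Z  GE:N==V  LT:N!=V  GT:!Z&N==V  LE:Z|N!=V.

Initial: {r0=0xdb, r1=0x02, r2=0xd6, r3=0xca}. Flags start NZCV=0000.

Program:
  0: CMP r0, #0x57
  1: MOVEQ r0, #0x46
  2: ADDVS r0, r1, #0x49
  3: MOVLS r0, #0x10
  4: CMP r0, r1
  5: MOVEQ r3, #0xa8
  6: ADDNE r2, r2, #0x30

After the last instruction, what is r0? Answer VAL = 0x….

VAL = 0xdb

[0] flags=1010 → (cmp)
[1] flags=1010 EQ?F → skip
[2] flags=1010 VS?F → skip
[3] flags=1010 LS?F → skip
[4] flags=1010 → (cmp)
[5] flags=1010 EQ?F → skip
[6] flags=1010 NE?T → r2=0x06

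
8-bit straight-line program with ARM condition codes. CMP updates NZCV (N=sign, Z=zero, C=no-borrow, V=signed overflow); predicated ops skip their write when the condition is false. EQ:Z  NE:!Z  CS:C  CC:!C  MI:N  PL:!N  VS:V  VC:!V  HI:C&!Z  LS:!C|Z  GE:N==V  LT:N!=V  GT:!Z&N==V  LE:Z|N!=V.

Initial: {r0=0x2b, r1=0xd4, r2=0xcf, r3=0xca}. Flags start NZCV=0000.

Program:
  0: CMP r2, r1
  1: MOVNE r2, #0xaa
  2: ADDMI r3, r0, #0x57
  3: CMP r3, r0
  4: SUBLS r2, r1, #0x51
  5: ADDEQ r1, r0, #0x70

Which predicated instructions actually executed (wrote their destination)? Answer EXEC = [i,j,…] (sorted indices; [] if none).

EXEC = [1,2]

0: ✓ CMP  NZCV=1000
1: ✓ MOVNE  r2←0xaa
2: ✓ ADDMI  r3←0x82
3: ✓ CMP  NZCV=0011
4: · SUBLS
5: · ADDEQ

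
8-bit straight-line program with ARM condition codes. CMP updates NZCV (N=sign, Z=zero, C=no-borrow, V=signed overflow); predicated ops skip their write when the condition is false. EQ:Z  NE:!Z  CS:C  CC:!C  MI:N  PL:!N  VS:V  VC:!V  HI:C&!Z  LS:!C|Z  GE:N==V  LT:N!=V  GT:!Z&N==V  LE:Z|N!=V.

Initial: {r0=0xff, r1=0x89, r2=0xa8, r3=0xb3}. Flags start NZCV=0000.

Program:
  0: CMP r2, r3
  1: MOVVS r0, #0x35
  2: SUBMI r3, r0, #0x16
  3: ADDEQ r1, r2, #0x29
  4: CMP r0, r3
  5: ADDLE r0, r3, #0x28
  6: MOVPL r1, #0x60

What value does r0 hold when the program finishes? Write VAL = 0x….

[0] flags=1000 → (cmp)
[1] flags=1000 VS?F → skip
[2] flags=1000 MI?T → r3=0xe9
[3] flags=1000 EQ?F → skip
[4] flags=0010 → (cmp)
[5] flags=0010 LE?F → skip
[6] flags=0010 PL?T → r1=0x60

VAL = 0xff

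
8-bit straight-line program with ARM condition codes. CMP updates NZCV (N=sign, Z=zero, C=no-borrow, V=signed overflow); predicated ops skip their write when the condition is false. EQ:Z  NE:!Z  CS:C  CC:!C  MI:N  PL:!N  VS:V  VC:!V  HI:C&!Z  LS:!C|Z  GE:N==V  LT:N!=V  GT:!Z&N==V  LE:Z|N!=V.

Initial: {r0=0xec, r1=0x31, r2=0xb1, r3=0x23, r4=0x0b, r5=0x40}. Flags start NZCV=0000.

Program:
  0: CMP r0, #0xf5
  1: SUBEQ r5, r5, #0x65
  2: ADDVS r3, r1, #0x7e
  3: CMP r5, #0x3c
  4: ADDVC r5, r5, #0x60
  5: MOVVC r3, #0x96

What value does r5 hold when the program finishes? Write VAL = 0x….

VAL = 0xa0

0: ✓ CMP  NZCV=1000
1: · SUBEQ
2: · ADDVS
3: ✓ CMP  NZCV=0010
4: ✓ ADDVC  r5←0xa0
5: ✓ MOVVC  r3←0x96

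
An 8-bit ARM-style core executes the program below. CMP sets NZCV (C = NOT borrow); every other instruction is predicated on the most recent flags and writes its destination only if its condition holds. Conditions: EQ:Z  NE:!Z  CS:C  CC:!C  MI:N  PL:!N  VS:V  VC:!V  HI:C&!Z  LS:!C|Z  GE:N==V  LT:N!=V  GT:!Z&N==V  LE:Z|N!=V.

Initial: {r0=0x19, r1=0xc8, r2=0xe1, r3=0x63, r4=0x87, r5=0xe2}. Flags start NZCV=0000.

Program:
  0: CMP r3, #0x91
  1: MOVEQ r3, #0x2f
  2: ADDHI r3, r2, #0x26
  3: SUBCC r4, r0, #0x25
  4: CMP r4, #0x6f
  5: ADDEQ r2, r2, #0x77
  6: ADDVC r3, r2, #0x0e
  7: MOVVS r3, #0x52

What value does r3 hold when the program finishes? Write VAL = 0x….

0: ✓ CMP  NZCV=1001
1: · MOVEQ
2: · ADDHI
3: ✓ SUBCC  r4←0xf4
4: ✓ CMP  NZCV=1010
5: · ADDEQ
6: ✓ ADDVC  r3←0xef
7: · MOVVS

VAL = 0xef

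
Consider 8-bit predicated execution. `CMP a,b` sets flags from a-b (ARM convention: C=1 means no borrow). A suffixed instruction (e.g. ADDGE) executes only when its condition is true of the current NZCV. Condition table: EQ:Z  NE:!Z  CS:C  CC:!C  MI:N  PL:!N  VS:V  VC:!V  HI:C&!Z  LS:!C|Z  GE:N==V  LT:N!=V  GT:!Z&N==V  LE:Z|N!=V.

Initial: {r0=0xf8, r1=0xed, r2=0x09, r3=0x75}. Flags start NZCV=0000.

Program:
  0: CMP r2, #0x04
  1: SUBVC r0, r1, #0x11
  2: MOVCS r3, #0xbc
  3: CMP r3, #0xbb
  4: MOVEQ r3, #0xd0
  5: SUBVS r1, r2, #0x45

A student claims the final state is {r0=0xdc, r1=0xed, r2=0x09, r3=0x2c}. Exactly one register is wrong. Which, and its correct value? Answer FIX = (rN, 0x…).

[0] flags=0010 → (cmp)
[1] flags=0010 VC?T → r0=0xdc
[2] flags=0010 CS?T → r3=0xbc
[3] flags=0010 → (cmp)
[4] flags=0010 EQ?F → skip
[5] flags=0010 VS?F → skip

FIX = (r3, 0xbc)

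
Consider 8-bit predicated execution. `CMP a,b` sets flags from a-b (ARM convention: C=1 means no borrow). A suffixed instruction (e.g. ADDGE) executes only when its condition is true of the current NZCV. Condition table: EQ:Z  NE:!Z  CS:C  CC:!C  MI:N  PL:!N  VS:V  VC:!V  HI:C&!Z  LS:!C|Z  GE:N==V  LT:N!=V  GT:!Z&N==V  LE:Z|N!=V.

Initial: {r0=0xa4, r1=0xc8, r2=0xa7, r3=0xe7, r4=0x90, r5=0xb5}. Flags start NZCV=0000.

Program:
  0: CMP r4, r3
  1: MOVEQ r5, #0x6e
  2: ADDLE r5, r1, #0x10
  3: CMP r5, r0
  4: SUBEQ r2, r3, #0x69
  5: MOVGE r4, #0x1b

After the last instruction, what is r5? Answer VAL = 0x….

VAL = 0xd8

[0] flags=1000 → (cmp)
[1] flags=1000 EQ?F → skip
[2] flags=1000 LE?T → r5=0xd8
[3] flags=0010 → (cmp)
[4] flags=0010 EQ?F → skip
[5] flags=0010 GE?T → r4=0x1b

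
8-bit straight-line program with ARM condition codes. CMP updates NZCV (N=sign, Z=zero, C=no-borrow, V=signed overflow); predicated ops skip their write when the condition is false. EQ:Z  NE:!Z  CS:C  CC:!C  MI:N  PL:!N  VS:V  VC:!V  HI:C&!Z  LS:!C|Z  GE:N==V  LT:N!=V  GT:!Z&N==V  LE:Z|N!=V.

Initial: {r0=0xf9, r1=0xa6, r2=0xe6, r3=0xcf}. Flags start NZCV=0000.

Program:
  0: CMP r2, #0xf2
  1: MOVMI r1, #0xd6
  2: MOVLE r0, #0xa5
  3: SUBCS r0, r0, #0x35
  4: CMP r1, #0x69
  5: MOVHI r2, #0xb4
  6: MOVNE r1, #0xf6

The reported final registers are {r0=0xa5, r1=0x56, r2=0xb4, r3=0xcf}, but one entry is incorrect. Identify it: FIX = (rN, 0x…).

0: ✓ CMP  NZCV=1000
1: ✓ MOVMI  r1←0xd6
2: ✓ MOVLE  r0←0xa5
3: · SUBCS
4: ✓ CMP  NZCV=0011
5: ✓ MOVHI  r2←0xb4
6: ✓ MOVNE  r1←0xf6

FIX = (r1, 0xf6)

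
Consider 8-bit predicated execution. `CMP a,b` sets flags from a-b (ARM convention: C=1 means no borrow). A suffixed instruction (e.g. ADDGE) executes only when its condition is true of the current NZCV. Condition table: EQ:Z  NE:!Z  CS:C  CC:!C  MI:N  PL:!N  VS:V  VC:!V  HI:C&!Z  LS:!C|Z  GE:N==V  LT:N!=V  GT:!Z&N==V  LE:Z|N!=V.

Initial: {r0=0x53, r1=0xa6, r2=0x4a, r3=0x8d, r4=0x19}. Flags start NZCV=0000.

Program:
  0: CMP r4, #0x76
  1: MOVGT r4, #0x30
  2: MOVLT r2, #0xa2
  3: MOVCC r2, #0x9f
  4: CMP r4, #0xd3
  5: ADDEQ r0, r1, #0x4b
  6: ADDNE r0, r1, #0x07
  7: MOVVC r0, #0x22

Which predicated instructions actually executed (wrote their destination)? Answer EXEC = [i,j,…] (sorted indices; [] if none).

EXEC = [2,3,6,7]

0: ✓ CMP  NZCV=1000
1: · MOVGT
2: ✓ MOVLT  r2←0xa2
3: ✓ MOVCC  r2←0x9f
4: ✓ CMP  NZCV=0000
5: · ADDEQ
6: ✓ ADDNE  r0←0xad
7: ✓ MOVVC  r0←0x22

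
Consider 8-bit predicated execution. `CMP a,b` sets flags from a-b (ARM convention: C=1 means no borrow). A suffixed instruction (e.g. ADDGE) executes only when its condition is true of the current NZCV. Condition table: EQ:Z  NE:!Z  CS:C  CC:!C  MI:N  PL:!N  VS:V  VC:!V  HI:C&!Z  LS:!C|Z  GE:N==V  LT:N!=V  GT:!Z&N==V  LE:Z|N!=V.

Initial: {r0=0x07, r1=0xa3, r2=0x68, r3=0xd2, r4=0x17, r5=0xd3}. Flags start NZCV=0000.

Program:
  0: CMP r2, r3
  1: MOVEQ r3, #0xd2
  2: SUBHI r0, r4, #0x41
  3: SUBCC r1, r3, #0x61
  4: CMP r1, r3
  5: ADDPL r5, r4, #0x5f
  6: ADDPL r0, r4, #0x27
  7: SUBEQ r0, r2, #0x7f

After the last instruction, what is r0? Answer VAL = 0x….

VAL = 0x07

[0] flags=1001 → (cmp)
[1] flags=1001 EQ?F → skip
[2] flags=1001 HI?F → skip
[3] flags=1001 CC?T → r1=0x71
[4] flags=1001 → (cmp)
[5] flags=1001 PL?F → skip
[6] flags=1001 PL?F → skip
[7] flags=1001 EQ?F → skip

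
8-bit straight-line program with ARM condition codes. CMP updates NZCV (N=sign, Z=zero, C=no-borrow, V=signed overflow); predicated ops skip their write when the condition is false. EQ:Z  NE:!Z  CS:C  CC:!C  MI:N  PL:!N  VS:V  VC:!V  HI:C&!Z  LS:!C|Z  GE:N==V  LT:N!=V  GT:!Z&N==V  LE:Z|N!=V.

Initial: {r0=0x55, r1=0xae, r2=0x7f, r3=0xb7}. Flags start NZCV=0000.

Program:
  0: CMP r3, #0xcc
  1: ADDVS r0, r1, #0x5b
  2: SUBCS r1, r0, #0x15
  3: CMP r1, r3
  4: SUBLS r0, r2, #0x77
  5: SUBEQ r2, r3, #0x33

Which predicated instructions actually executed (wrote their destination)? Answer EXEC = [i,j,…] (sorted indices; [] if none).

[0] flags=1000 → (cmp)
[1] flags=1000 VS?F → skip
[2] flags=1000 CS?F → skip
[3] flags=1000 → (cmp)
[4] flags=1000 LS?T → r0=0x08
[5] flags=1000 EQ?F → skip

EXEC = [4]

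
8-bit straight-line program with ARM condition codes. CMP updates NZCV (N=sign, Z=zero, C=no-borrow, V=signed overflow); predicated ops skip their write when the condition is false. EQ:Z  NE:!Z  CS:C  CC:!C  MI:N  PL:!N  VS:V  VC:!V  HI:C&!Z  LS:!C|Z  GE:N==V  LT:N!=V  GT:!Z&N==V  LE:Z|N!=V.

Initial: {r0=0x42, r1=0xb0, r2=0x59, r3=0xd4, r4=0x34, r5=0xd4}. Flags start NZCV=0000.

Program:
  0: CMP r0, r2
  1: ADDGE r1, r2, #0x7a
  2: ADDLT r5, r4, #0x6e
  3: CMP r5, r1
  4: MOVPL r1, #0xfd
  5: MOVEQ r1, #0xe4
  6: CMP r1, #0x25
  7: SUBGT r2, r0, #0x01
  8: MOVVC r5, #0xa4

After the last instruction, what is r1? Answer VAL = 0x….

VAL = 0xb0

0: ✓ CMP  NZCV=1000
1: · ADDGE
2: ✓ ADDLT  r5←0xa2
3: ✓ CMP  NZCV=1000
4: · MOVPL
5: · MOVEQ
6: ✓ CMP  NZCV=1010
7: · SUBGT
8: ✓ MOVVC  r5←0xa4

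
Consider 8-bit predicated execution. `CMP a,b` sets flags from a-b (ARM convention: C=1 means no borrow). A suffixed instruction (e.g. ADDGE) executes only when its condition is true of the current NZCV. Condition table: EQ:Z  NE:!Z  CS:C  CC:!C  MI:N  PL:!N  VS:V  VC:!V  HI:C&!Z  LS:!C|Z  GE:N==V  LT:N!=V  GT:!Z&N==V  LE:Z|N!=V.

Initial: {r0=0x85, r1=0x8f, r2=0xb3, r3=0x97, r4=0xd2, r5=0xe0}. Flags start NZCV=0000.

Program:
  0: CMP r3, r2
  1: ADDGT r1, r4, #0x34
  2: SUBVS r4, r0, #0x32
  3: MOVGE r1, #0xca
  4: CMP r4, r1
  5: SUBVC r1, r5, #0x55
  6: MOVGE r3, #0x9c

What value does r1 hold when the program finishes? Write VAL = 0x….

VAL = 0x8b

0: ✓ CMP  NZCV=1000
1: · ADDGT
2: · SUBVS
3: · MOVGE
4: ✓ CMP  NZCV=0010
5: ✓ SUBVC  r1←0x8b
6: ✓ MOVGE  r3←0x9c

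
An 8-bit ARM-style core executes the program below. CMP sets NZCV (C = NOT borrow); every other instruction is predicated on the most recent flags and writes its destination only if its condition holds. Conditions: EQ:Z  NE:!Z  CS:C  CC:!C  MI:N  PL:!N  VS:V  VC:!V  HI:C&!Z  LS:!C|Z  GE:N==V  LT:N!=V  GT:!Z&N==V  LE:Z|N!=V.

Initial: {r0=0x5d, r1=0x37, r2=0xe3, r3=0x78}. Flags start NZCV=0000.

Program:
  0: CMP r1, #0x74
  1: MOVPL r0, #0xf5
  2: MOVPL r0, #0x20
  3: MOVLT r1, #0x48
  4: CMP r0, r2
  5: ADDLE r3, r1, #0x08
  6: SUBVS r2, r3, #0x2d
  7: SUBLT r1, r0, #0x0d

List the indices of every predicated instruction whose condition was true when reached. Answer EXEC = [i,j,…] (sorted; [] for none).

EXEC = [3]

0: ✓ CMP  NZCV=1000
1: · MOVPL
2: · MOVPL
3: ✓ MOVLT  r1←0x48
4: ✓ CMP  NZCV=0000
5: · ADDLE
6: · SUBVS
7: · SUBLT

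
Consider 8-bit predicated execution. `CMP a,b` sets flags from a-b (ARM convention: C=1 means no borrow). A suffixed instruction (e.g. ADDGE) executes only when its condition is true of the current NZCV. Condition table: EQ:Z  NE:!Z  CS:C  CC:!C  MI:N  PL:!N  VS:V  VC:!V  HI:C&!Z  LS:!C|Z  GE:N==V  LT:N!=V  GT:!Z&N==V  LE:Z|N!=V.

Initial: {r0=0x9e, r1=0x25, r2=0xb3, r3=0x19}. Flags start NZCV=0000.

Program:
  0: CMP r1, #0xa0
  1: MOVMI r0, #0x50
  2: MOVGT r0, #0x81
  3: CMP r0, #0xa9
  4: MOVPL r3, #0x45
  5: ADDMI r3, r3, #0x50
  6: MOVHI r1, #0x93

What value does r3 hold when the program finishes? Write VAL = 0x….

[0] flags=1001 → (cmp)
[1] flags=1001 MI?T → r0=0x50
[2] flags=1001 GT?T → r0=0x81
[3] flags=1000 → (cmp)
[4] flags=1000 PL?F → skip
[5] flags=1000 MI?T → r3=0x69
[6] flags=1000 HI?F → skip

VAL = 0x69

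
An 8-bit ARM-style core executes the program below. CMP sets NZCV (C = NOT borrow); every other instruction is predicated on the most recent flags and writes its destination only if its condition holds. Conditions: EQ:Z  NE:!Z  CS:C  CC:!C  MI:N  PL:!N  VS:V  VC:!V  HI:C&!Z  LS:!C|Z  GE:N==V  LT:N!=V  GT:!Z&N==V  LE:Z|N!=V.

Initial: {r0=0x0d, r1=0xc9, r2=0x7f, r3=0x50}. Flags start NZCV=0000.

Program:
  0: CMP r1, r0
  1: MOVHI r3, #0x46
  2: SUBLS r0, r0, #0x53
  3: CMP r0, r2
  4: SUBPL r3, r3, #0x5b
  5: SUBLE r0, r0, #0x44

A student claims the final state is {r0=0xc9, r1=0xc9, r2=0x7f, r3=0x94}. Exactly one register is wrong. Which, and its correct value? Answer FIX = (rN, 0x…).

FIX = (r3, 0x46)

[0] flags=1010 → (cmp)
[1] flags=1010 HI?T → r3=0x46
[2] flags=1010 LS?F → skip
[3] flags=1000 → (cmp)
[4] flags=1000 PL?F → skip
[5] flags=1000 LE?T → r0=0xc9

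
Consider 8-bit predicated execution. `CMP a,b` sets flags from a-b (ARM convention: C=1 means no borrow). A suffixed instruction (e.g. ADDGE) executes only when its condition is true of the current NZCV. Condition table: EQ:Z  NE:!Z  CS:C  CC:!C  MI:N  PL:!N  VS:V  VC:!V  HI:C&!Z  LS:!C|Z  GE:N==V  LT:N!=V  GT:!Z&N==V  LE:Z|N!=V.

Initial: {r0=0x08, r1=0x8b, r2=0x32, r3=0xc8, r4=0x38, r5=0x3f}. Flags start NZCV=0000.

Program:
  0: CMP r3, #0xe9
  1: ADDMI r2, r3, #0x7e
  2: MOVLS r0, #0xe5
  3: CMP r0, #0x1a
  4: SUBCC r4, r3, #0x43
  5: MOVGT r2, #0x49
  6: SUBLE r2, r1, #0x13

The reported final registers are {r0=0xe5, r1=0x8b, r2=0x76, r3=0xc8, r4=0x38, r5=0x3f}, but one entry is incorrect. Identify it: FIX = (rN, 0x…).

FIX = (r2, 0x78)

0: ✓ CMP  NZCV=1000
1: ✓ ADDMI  r2←0x46
2: ✓ MOVLS  r0←0xe5
3: ✓ CMP  NZCV=1010
4: · SUBCC
5: · MOVGT
6: ✓ SUBLE  r2←0x78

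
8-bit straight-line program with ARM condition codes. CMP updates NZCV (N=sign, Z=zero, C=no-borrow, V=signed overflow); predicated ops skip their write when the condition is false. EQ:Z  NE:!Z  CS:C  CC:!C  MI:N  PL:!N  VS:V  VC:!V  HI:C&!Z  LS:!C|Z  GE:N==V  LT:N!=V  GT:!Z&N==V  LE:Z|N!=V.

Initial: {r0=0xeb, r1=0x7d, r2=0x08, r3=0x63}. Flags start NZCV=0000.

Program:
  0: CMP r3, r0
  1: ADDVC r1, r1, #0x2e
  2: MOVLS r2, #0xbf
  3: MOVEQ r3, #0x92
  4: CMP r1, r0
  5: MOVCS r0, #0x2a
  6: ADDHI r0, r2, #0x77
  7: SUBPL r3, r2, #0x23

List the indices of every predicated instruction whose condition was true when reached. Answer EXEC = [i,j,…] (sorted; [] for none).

EXEC = [1,2]

0: ✓ CMP  NZCV=0000
1: ✓ ADDVC  r1←0xab
2: ✓ MOVLS  r2←0xbf
3: · MOVEQ
4: ✓ CMP  NZCV=1000
5: · MOVCS
6: · ADDHI
7: · SUBPL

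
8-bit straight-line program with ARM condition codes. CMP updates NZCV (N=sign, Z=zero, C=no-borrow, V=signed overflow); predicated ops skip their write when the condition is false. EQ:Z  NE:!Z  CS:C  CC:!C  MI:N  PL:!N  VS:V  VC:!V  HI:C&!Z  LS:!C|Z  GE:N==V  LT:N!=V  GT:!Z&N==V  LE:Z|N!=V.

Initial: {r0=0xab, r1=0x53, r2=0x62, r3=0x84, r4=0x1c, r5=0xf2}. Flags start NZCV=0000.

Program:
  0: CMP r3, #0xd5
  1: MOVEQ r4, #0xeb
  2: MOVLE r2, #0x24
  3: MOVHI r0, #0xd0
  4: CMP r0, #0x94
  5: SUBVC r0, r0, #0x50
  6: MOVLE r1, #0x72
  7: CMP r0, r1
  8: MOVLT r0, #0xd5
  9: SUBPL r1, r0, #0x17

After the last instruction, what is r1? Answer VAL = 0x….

VAL = 0x44

[0] flags=1000 → (cmp)
[1] flags=1000 EQ?F → skip
[2] flags=1000 LE?T → r2=0x24
[3] flags=1000 HI?F → skip
[4] flags=0010 → (cmp)
[5] flags=0010 VC?T → r0=0x5b
[6] flags=0010 LE?F → skip
[7] flags=0010 → (cmp)
[8] flags=0010 LT?F → skip
[9] flags=0010 PL?T → r1=0x44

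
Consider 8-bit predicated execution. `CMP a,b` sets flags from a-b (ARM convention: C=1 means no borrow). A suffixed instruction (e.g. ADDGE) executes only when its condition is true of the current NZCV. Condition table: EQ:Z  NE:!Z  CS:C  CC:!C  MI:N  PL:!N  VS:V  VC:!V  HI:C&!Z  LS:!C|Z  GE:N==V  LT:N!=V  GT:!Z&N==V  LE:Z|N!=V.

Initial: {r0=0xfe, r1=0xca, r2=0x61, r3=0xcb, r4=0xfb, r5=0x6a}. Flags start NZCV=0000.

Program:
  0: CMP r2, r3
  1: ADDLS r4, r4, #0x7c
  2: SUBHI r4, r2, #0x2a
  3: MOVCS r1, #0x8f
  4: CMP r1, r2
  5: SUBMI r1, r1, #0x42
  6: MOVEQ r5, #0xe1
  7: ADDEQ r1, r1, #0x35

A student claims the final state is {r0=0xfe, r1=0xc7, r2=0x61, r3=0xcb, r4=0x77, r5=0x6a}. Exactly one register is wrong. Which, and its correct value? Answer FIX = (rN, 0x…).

0: ✓ CMP  NZCV=1001
1: ✓ ADDLS  r4←0x77
2: · SUBHI
3: · MOVCS
4: ✓ CMP  NZCV=0011
5: · SUBMI
6: · MOVEQ
7: · ADDEQ

FIX = (r1, 0xca)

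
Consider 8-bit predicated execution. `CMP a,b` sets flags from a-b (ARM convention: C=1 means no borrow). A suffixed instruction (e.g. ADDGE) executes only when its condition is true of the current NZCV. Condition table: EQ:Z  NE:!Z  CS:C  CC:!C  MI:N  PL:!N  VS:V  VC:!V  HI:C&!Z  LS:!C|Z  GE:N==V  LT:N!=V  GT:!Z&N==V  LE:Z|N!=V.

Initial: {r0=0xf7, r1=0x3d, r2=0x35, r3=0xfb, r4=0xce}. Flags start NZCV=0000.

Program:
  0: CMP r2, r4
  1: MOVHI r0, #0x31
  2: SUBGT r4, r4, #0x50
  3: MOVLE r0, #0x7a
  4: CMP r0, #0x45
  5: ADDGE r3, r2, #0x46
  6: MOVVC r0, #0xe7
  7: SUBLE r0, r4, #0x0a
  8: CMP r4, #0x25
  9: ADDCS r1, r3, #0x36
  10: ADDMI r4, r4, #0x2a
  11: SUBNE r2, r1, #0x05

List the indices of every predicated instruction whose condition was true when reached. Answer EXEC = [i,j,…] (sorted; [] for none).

EXEC = [2,6,7,9,11]

0: ✓ CMP  NZCV=0000
1: · MOVHI
2: ✓ SUBGT  r4←0x7e
3: · MOVLE
4: ✓ CMP  NZCV=1010
5: · ADDGE
6: ✓ MOVVC  r0←0xe7
7: ✓ SUBLE  r0←0x74
8: ✓ CMP  NZCV=0010
9: ✓ ADDCS  r1←0x31
10: · ADDMI
11: ✓ SUBNE  r2←0x2c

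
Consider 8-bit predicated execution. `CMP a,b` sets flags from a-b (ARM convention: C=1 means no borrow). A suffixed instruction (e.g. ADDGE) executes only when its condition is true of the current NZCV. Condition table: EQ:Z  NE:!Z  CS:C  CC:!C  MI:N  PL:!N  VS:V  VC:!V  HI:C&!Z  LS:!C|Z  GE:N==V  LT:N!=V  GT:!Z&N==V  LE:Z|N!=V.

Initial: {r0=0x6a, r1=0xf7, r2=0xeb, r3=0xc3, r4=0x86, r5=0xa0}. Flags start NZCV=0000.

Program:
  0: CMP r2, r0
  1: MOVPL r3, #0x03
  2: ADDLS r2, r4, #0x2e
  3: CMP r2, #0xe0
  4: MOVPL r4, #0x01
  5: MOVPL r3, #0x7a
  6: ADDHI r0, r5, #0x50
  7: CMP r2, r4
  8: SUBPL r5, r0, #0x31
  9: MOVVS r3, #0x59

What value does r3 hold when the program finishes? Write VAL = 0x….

VAL = 0x7a

[0] flags=1010 → (cmp)
[1] flags=1010 PL?F → skip
[2] flags=1010 LS?F → skip
[3] flags=0010 → (cmp)
[4] flags=0010 PL?T → r4=0x01
[5] flags=0010 PL?T → r3=0x7a
[6] flags=0010 HI?T → r0=0xf0
[7] flags=1010 → (cmp)
[8] flags=1010 PL?F → skip
[9] flags=1010 VS?F → skip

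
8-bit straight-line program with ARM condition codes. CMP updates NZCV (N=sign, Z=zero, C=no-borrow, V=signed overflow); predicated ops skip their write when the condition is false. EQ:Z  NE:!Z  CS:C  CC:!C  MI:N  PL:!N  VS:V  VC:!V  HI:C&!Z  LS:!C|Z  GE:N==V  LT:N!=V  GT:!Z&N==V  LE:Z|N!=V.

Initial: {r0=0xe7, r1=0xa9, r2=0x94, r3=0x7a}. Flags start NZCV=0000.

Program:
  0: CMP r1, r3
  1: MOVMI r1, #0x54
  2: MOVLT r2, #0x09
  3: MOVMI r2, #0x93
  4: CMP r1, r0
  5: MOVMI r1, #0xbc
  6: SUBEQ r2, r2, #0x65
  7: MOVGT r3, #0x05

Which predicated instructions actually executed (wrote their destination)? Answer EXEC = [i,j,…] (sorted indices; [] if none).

0: ✓ CMP  NZCV=0011
1: · MOVMI
2: ✓ MOVLT  r2←0x09
3: · MOVMI
4: ✓ CMP  NZCV=1000
5: ✓ MOVMI  r1←0xbc
6: · SUBEQ
7: · MOVGT

EXEC = [2,5]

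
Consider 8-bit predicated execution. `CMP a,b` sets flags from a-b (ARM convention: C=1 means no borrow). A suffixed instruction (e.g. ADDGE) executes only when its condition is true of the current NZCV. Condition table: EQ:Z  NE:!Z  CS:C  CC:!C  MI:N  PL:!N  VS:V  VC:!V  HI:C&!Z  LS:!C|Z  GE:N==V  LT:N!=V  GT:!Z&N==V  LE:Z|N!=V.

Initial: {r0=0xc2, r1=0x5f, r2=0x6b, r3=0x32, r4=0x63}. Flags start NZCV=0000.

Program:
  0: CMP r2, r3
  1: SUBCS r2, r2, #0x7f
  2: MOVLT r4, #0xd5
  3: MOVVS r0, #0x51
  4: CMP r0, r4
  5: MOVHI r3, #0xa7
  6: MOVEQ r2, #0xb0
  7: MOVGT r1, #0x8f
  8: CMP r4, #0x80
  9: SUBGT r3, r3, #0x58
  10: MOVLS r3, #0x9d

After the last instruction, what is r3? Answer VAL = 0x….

0: ✓ CMP  NZCV=0010
1: ✓ SUBCS  r2←0xec
2: · MOVLT
3: · MOVVS
4: ✓ CMP  NZCV=0011
5: ✓ MOVHI  r3←0xa7
6: · MOVEQ
7: · MOVGT
8: ✓ CMP  NZCV=1001
9: ✓ SUBGT  r3←0x4f
10: ✓ MOVLS  r3←0x9d

VAL = 0x9d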